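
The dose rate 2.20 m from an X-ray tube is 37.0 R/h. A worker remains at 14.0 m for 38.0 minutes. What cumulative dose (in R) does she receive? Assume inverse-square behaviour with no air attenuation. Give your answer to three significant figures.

Since intensity falls as 1/r², rate at 14.0 m:
(2.20/14.0)² = 0.02469, so 37.0 × 0.02469 = 0.9135 R/h.
Dose = rate × time = 0.9135 R/h × 0.6333 h = 0.5785 R.

0.579 R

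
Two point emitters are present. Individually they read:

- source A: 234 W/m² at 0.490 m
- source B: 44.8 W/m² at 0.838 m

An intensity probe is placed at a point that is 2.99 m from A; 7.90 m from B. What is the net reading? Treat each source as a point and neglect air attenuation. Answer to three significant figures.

Each source contributes Iᵢ·(dᵢ/rᵢ)²; contributions add.
A: 234 × (0.490/2.99)² = 6.284 W/m²
B: 44.8 × (0.838/7.90)² = 0.5041 W/m²
Total = 6.284 + 0.5041 = 6.788 W/m².

6.79 W/m²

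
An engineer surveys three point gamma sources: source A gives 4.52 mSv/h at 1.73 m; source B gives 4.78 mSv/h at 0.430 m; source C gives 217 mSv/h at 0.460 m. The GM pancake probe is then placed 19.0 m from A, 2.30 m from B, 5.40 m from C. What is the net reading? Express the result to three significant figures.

1.78 mSv/h

By superposition, sum each source's inverse-square contribution:
A: 4.52 × (1.73/19.0)² = 0.03747 mSv/h
B: 4.78 × (0.430/2.30)² = 0.1671 mSv/h
C: 217 × (0.460/5.40)² = 1.575 mSv/h
Total = 0.03747 + 0.1671 + 1.575 = 1.780 mSv/h.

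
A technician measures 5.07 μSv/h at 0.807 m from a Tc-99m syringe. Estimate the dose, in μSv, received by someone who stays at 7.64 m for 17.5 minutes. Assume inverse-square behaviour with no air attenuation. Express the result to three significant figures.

0.0165 μSv

By the inverse-square law, rate at 7.64 m:
5.07 × (0.807/7.64)² = 5.07 × 0.01116 = 0.05658 μSv/h.
Dose = rate × time = 0.05658 μSv/h × 0.2917 h = 0.01650 μSv.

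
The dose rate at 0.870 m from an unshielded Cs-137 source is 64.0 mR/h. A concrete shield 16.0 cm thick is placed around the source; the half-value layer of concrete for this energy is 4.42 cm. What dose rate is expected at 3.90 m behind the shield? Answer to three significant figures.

0.259 mR/h

Distance alone: 64.0 × (0.870/3.90)² = 64.0 × 0.04976 = 3.185 mR/h.
Shield: 16.0/4.42 = 3.620 half-value layers → attenuation 2^(−3.620) = 0.08133.
Combined: 3.185 × 0.08133 = 0.2590 mR/h.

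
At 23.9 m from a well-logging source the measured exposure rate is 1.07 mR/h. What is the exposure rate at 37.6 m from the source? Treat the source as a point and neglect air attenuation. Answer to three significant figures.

0.432 mR/h

Since intensity falls as 1/r², scaling from 23.9 m to 37.6 m:
1.07 × (23.9/37.6)² = 1.07 × 0.4040 = 0.4323 mR/h.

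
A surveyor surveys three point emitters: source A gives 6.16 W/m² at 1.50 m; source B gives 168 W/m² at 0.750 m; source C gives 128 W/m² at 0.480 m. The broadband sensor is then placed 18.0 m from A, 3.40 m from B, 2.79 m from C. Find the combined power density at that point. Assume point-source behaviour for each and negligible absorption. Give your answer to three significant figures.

Each source contributes Iᵢ·(dᵢ/rᵢ)²; contributions add.
A: 6.16 × (1.50/18.0)² = 0.04278 W/m²
B: 168 × (0.750/3.40)² = 8.175 W/m²
C: 128 × (0.480/2.79)² = 3.789 W/m²
Total = 0.04278 + 8.175 + 3.789 = 12.01 W/m².

12.0 W/m²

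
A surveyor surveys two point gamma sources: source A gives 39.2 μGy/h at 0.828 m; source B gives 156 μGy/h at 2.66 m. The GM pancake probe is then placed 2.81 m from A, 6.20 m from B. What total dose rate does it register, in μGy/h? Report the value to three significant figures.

By superposition, sum each source's inverse-square contribution:
A: 39.2 × (0.828/2.81)² = 3.404 μGy/h
B: 156 × (2.66/6.20)² = 28.71 μGy/h
Total = 3.404 + 28.71 = 32.11 μGy/h.

32.1 μGy/h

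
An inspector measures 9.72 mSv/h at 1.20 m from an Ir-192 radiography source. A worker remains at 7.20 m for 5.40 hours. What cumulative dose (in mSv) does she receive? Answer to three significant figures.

1.46 mSv

Since intensity falls as 1/r², rate at 7.20 m:
9.72 × (1.20/7.20)² = 9.72 × 0.02778 = 0.2700 mSv/h.
Dose = rate × time = 0.2700 mSv/h × 5.400 h = 1.458 mSv.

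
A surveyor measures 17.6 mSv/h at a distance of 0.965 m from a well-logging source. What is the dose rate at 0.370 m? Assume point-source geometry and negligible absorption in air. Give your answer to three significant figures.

Using I₁d₁² = I₂d₂², the rate at 0.370 m is
(0.965/0.370)² = 6.802, so 17.6 × 6.802 = 119.7 mSv/h.

120 mSv/h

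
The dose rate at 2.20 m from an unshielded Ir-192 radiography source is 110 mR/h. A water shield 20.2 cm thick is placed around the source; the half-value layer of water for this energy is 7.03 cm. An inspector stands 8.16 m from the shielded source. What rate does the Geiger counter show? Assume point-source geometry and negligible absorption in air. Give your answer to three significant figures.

1.09 mR/h

Distance alone: 110 × (2.20/8.16)² = 110 × 0.07269 = 7.996 mR/h.
Shield: 20.2/7.03 = 2.873 half-value layers → attenuation 2^(−2.873) = 0.1365.
Combined: 7.996 × 0.1365 = 1.091 mR/h.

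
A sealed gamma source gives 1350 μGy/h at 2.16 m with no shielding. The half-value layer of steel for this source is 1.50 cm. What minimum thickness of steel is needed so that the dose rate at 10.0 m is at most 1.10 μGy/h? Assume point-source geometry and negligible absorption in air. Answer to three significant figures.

8.76 cm

At 10.0 m, distance alone gives 1350 × (2.16/10.0)² = 1350 × 0.04666 = 62.99 μGy/h.
Further attenuation needed: 62.99/1.10 = 57.26.
n = log₂(57.26) = 5.839 half-value layers.
Thickness = 5.839 × 1.50 cm = 8.759 cm.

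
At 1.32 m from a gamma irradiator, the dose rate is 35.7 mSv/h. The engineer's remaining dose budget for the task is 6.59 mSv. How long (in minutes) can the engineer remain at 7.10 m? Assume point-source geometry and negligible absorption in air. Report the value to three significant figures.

320 min

Using I₁d₁² = I₂d₂², rate at 7.10 m:
(1.32/7.10)² = 0.03456, so 35.7 × 0.03456 = 1.234 mSv/h.
Stay time = 6.59 mSv ÷ 1.234 mSv/h = 5.340 h = 320.4 min.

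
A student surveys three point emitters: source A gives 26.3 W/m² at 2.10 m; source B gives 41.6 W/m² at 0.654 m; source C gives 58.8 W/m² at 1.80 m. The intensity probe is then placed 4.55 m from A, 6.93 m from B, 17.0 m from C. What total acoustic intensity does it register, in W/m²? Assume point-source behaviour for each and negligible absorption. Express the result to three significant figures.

By superposition, sum each source's inverse-square contribution:
A: 26.3 × (2.10/4.55)² = 5.602 W/m²
B: 41.6 × (0.654/6.93)² = 0.3705 W/m²
C: 58.8 × (1.80/17.0)² = 0.6592 W/m²
Total = 5.602 + 0.3705 + 0.6592 = 6.632 W/m².

6.63 W/m²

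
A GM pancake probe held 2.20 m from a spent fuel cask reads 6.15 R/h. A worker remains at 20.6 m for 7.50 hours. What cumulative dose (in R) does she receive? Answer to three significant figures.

0.526 R

Applying the 1/r² law, rate at 20.6 m:
(2.20/20.6)² = 0.01141, so 6.15 × 0.01141 = 0.07017 R/h.
Dose = rate × time = 0.07017 R/h × 7.500 h = 0.5263 R.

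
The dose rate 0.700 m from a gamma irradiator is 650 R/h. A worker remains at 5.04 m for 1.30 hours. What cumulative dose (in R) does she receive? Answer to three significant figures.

Intensity scales as (d₁/d₂)², so rate at 5.04 m:
650 × (0.700/5.04)² = 650 × 0.01929 = 12.54 R/h.
Dose = rate × time = 12.54 R/h × 1.300 h = 16.30 R.

16.3 R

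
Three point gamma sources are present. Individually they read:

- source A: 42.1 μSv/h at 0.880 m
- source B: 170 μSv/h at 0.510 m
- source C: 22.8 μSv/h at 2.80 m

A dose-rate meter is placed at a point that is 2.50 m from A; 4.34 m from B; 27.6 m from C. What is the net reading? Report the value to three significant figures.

7.80 μSv/h

By superposition, sum each source's inverse-square contribution:
A: 42.1 × (0.880/2.50)² = 5.216 μSv/h
B: 170 × (0.510/4.34)² = 2.348 μSv/h
C: 22.8 × (2.80/27.6)² = 0.2347 μSv/h
Total = 5.216 + 2.348 + 0.2347 = 7.799 μSv/h.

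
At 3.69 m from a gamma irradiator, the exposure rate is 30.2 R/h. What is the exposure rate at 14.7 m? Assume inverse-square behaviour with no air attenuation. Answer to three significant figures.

Intensity scales as (d₁/d₂)², so the rate at 14.7 m is
(3.69/14.7)² = 0.06301, so 30.2 × 0.06301 = 1.903 R/h.

1.90 R/h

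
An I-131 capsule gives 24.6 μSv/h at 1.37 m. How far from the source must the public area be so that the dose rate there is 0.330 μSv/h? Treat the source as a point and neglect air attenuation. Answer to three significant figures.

11.8 m

By the inverse-square law, d₂ = d₁·√(I₁/I₂).
I₁/I₂ = 24.6/0.330 = 74.55, so d₂ = 1.37 × √74.55 = 11.83 m.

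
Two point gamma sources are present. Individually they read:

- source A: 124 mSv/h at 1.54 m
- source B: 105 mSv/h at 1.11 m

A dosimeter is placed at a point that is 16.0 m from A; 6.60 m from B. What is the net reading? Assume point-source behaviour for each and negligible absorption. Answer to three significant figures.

Each source contributes Iᵢ·(dᵢ/rᵢ)²; contributions add.
A: 124 × (1.54/16.0)² = 1.149 mSv/h
B: 105 × (1.11/6.60)² = 2.970 mSv/h
Total = 1.149 + 2.970 = 4.119 mSv/h.

4.12 mSv/h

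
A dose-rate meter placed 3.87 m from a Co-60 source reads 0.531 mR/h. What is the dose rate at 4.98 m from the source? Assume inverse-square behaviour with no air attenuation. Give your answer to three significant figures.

Since intensity falls as 1/r², scaling from 3.87 m to 4.98 m:
0.531 × (3.87/4.98)² = 0.531 × 0.6039 = 0.3207 mR/h.

0.321 mR/h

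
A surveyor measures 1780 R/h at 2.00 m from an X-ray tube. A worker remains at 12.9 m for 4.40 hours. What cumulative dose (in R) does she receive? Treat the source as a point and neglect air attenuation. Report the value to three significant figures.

By the inverse-square law, rate at 12.9 m:
1780 × (2.00/12.9)² = 1780 × 0.02404 = 42.79 R/h.
Dose = rate × time = 42.79 R/h × 4.400 h = 188.3 R.

188 R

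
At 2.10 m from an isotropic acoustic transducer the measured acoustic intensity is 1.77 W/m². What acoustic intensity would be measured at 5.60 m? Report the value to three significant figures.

Applying the 1/r² law, scaling from 2.10 m to 5.60 m:
1.77 × (2.10/5.60)² = 1.77 × 0.1406 = 0.2489 W/m².

0.249 W/m²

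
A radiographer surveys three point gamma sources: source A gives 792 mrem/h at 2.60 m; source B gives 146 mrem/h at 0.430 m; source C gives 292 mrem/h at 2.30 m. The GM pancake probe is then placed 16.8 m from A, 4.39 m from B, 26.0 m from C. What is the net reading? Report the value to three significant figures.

22.7 mrem/h

By superposition, sum each source's inverse-square contribution:
A: 792 × (2.60/16.8)² = 18.97 mrem/h
B: 146 × (0.430/4.39)² = 1.401 mrem/h
C: 292 × (2.30/26.0)² = 2.285 mrem/h
Total = 18.97 + 1.401 + 2.285 = 22.66 mrem/h.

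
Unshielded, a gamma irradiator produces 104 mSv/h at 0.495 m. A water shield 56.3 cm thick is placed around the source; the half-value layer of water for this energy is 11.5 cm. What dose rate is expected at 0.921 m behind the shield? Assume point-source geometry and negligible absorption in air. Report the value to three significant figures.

1.01 mSv/h

Distance alone: 104 × (0.495/0.921)² = 104 × 0.2889 = 30.05 mSv/h.
Shield: 56.3/11.5 = 4.896 half-value layers → attenuation 2^(−4.896) = 0.03359.
Combined: 30.05 × 0.03359 = 1.009 mSv/h.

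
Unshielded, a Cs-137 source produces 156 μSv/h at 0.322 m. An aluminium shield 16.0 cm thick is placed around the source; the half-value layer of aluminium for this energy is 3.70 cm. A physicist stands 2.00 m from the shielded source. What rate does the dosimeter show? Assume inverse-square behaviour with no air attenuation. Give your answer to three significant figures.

Distance alone: (0.322/2.00)² = 0.02592, so 156 × 0.02592 = 4.044 μSv/h.
Shield: 16.0/3.70 = 4.324 half-value layers → attenuation 2^(−4.324) = 0.04993.
Combined: 4.044 × 0.04993 = 0.2019 μSv/h.

0.202 μSv/h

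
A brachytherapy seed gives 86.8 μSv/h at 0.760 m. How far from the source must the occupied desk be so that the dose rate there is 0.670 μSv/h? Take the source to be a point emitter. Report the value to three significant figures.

By the inverse-square law, d₂ = d₁·√(I₁/I₂).
I₁/I₂ = 86.8/0.670 = 129.6, so d₂ = 0.760 × √129.6 = 8.652 m.

8.65 m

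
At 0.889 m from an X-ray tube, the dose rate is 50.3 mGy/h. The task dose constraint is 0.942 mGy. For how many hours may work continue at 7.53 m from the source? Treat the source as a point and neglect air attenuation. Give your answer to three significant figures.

Since intensity falls as 1/r², rate at 7.53 m:
(0.889/7.53)² = 0.01394, so 50.3 × 0.01394 = 0.7012 mGy/h.
Stay time = 0.942 mGy ÷ 0.7012 mGy/h = 1.343 h.

1.34 h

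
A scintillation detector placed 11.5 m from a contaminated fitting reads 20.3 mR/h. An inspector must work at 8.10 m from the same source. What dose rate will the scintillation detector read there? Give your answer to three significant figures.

40.9 mR/h

Applying the 1/r² law, scaling from 11.5 m to 8.10 m:
20.3 × (11.5/8.10)² = 20.3 × 2.016 = 40.92 mR/h.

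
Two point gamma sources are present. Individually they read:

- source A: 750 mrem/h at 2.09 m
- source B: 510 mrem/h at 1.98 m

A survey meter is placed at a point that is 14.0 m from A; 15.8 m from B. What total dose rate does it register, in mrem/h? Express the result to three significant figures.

By superposition, sum each source's inverse-square contribution:
A: 750 × (2.09/14.0)² = 16.71 mrem/h
B: 510 × (1.98/15.8)² = 8.009 mrem/h
Total = 16.71 + 8.009 = 24.72 mrem/h.

24.7 mrem/h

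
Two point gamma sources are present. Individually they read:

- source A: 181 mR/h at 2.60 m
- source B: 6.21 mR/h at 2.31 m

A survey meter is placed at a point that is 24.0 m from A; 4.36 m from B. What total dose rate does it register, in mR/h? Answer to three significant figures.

Each source contributes Iᵢ·(dᵢ/rᵢ)²; contributions add.
A: 181 × (2.60/24.0)² = 2.124 mR/h
B: 6.21 × (2.31/4.36)² = 1.743 mR/h
Total = 2.124 + 1.743 = 3.867 mR/h.

3.87 mR/h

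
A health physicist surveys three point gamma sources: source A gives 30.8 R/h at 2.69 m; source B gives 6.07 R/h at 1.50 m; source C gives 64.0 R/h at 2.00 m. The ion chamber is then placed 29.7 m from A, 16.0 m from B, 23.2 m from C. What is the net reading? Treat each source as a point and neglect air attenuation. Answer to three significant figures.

0.782 R/h

By superposition, sum each source's inverse-square contribution:
A: 30.8 × (2.69/29.7)² = 0.2527 R/h
B: 6.07 × (1.50/16.0)² = 0.05335 R/h
C: 64.0 × (2.00/23.2)² = 0.4756 R/h
Total = 0.2527 + 0.05335 + 0.4756 = 0.7816 R/h.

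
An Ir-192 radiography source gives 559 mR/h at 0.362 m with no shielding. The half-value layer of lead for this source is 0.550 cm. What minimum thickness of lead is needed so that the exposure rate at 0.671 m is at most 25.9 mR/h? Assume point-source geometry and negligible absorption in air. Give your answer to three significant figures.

At 0.671 m, distance alone gives (0.362/0.671)² = 0.2911, so 559 × 0.2911 = 162.7 mR/h.
Further attenuation needed: 162.7/25.9 = 6.282.
n = log₂(6.282) = 2.651 half-value layers.
Thickness = 2.651 × 0.550 cm = 1.458 cm.

1.46 cm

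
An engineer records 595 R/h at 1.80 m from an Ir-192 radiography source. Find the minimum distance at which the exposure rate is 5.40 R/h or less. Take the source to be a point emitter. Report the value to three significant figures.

18.9 m

Applying the 1/r² law, d₂ = d₁·√(I₁/I₂).
I₁/I₂ = 595/5.40 = 110.2, so d₂ = 1.80 × √110.2 = 18.90 m.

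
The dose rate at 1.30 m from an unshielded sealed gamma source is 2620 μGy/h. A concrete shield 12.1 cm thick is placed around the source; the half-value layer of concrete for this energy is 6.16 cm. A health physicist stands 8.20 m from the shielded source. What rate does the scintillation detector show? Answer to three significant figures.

Distance alone: (1.30/8.20)² = 0.02513, so 2620 × 0.02513 = 65.84 μGy/h.
Shield: 12.1/6.16 = 1.964 half-value layers → attenuation 2^(−1.964) = 0.2563.
Combined: 65.84 × 0.2563 = 16.87 μGy/h.

16.9 μGy/h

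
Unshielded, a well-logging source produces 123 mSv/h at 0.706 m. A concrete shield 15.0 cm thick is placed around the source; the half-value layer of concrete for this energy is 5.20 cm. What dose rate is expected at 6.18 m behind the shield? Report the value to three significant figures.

Distance alone: (0.706/6.18)² = 0.01305, so 123 × 0.01305 = 1.605 mSv/h.
Shield: 15.0/5.20 = 2.885 half-value layers → attenuation 2^(−2.885) = 0.1354.
Combined: 1.605 × 0.1354 = 0.2173 mSv/h.

0.217 mSv/h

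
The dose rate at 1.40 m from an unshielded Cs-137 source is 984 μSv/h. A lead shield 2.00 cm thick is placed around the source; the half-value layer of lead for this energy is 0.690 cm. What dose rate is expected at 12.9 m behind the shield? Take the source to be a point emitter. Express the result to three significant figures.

1.55 μSv/h

Distance alone: 984 × (1.40/12.9)² = 984 × 0.01178 = 11.59 μSv/h.
Shield: 2.00/0.690 = 2.899 half-value layers → attenuation 2^(−2.899) = 0.1341.
Combined: 11.59 × 0.1341 = 1.554 μSv/h.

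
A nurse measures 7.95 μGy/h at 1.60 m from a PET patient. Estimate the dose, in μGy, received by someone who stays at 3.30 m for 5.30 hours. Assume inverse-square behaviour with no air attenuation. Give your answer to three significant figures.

9.91 μGy

Since intensity falls as 1/r², rate at 3.30 m:
(1.60/3.30)² = 0.2351, so 7.95 × 0.2351 = 1.869 μGy/h.
Dose = rate × time = 1.869 μGy/h × 5.300 h = 9.906 μGy.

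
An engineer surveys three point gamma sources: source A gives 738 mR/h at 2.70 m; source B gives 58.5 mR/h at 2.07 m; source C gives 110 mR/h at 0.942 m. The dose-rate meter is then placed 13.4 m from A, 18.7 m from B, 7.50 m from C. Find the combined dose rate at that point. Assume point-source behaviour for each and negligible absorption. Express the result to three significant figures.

32.4 mR/h

By superposition, sum each source's inverse-square contribution:
A: 738 × (2.70/13.4)² = 29.96 mR/h
B: 58.5 × (2.07/18.7)² = 0.7168 mR/h
C: 110 × (0.942/7.50)² = 1.735 mR/h
Total = 29.96 + 0.7168 + 1.735 = 32.41 mR/h.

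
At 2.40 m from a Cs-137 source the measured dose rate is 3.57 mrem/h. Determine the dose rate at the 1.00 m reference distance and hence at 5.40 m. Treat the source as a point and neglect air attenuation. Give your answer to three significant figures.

20.6 mrem/h; 0.705 mrem/h

Using I₁d₁² = I₂d₂²,
At 1.00 m: (2.40/1.00)² = 5.760, so 3.57 × 5.760 = 20.56 mrem/h
At 5.40 m: (1.00/5.40)² = 0.03429, so 20.56 × 0.03429 = 0.7050 mrem/h.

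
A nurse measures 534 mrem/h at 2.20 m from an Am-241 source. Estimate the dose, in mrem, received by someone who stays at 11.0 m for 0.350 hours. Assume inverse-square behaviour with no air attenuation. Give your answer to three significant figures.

Applying the 1/r² law, rate at 11.0 m:
534 × (2.20/11.0)² = 534 × 0.04000 = 21.36 mrem/h.
Dose = rate × time = 21.36 mrem/h × 0.3500 h = 7.476 mrem.

7.48 mrem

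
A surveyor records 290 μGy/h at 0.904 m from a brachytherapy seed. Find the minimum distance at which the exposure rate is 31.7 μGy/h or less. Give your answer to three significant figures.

2.73 m

Intensity scales as (d₁/d₂)², so d₂ = d₁·√(I₁/I₂).
I₁/I₂ = 290/31.7 = 9.148, so d₂ = 0.904 × √9.148 = 2.734 m.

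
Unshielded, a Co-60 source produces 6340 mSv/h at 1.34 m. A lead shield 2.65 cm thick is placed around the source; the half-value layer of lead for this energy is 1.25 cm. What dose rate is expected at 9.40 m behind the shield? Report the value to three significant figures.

Distance alone: 6340 × (1.34/9.40)² = 6340 × 0.02032 = 128.8 mSv/h.
Shield: 2.65/1.25 = 2.120 half-value layers → attenuation 2^(−2.120) = 0.2300.
Combined: 128.8 × 0.2300 = 29.62 mSv/h.

29.6 mSv/h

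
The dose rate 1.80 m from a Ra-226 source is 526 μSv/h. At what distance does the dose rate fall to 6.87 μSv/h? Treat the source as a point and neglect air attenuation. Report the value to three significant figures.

15.8 m

By the inverse-square law, d₂ = d₁·√(I₁/I₂).
I₁/I₂ = 526/6.87 = 76.56, so d₂ = 1.80 × √76.56 = 15.75 m.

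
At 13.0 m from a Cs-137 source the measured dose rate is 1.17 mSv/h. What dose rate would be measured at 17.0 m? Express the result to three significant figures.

Applying the 1/r² law, scaling from 13.0 m to 17.0 m:
(13.0/17.0)² = 0.5848, so 1.17 × 0.5848 = 0.6842 mSv/h.

0.684 mSv/h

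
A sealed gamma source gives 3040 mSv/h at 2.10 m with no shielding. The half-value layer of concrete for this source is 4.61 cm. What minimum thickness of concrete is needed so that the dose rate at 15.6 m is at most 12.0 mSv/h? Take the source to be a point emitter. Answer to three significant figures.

At 15.6 m, distance alone gives 3040 × (2.10/15.6)² = 3040 × 0.01812 = 55.08 mSv/h.
Further attenuation needed: 55.08/12.0 = 4.590.
n = log₂(4.590) = 2.198 half-value layers.
Thickness = 2.198 × 4.61 cm = 10.13 cm.

10.1 cm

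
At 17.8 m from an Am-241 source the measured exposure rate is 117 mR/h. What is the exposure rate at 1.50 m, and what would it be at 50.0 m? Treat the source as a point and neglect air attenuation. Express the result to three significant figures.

16500 mR/h; 14.8 mR/h

By the inverse-square law,
At 1.50 m: 117 × (17.8/1.50)² = 117 × 140.8 = 16470 mR/h
At 50.0 m: (1.50/50.0)² = 0.0009000, so 16470 × 0.0009000 = 14.82 mR/h.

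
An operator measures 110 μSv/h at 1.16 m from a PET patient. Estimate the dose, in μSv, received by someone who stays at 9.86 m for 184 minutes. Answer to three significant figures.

Since intensity falls as 1/r², rate at 9.86 m:
(1.16/9.86)² = 0.01384, so 110 × 0.01384 = 1.522 μSv/h.
Dose = rate × time = 1.522 μSv/h × 3.067 h = 4.668 μSv.

4.67 μSv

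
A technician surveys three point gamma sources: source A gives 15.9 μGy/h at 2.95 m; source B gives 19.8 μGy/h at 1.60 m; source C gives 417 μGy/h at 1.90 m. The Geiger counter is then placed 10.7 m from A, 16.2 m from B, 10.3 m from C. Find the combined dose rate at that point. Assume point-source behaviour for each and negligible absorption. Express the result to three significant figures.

Each source contributes Iᵢ·(dᵢ/rᵢ)²; contributions add.
A: 15.9 × (2.95/10.7)² = 1.209 μGy/h
B: 19.8 × (1.60/16.2)² = 0.1931 μGy/h
C: 417 × (1.90/10.3)² = 14.19 μGy/h
Total = 1.209 + 0.1931 + 14.19 = 15.59 μGy/h.

15.6 μGy/h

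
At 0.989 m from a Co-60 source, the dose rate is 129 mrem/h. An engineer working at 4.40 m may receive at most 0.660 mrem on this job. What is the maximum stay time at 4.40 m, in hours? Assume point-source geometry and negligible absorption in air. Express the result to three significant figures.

0.101 h

Intensity scales as (d₁/d₂)², so rate at 4.40 m:
(0.989/4.40)² = 0.05052, so 129 × 0.05052 = 6.517 mrem/h.
Stay time = 0.660 mrem ÷ 6.517 mrem/h = 0.1013 h.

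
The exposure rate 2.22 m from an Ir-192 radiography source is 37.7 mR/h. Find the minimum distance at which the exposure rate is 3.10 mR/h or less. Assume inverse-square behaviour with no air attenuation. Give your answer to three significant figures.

Using I₁d₁² = I₂d₂², d₂ = d₁·√(I₁/I₂).
I₁/I₂ = 37.7/3.10 = 12.16, so d₂ = 2.22 × √12.16 = 7.741 m.

7.74 m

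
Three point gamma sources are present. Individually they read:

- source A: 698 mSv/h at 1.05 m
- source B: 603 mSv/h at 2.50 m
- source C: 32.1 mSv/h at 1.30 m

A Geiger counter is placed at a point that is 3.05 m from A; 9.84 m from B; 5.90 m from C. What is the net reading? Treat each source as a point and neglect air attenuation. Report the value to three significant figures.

123 mSv/h

By superposition, sum each source's inverse-square contribution:
A: 698 × (1.05/3.05)² = 82.72 mSv/h
B: 603 × (2.50/9.84)² = 38.92 mSv/h
C: 32.1 × (1.30/5.90)² = 1.558 mSv/h
Total = 82.72 + 38.92 + 1.558 = 123.2 mSv/h.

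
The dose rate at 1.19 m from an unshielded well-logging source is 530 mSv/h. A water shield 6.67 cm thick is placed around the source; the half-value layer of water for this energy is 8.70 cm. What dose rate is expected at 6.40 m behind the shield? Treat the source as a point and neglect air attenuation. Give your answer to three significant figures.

10.8 mSv/h

Distance alone: (1.19/6.40)² = 0.03457, so 530 × 0.03457 = 18.32 mSv/h.
Shield: 6.67/8.70 = 0.7667 half-value layers → attenuation 2^(−0.7667) = 0.5878.
Combined: 18.32 × 0.5878 = 10.77 mSv/h.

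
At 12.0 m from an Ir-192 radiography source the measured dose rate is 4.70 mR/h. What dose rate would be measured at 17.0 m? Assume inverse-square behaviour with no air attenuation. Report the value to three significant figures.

Applying the 1/r² law, scaling from 12.0 m to 17.0 m:
4.70 × (12.0/17.0)² = 4.70 × 0.4983 = 2.342 mR/h.

2.34 mR/h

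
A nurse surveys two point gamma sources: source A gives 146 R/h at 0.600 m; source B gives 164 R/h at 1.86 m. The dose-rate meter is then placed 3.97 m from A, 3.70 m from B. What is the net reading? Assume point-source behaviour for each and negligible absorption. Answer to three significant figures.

44.8 R/h

By superposition, sum each source's inverse-square contribution:
A: 146 × (0.600/3.97)² = 3.335 R/h
B: 164 × (1.86/3.70)² = 41.44 R/h
Total = 3.335 + 41.44 = 44.77 R/h.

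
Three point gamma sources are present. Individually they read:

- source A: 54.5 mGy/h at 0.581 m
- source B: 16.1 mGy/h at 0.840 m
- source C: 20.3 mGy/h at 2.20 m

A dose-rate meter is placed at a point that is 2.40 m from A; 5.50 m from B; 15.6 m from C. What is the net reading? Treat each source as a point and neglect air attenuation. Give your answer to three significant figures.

3.97 mGy/h

Each source contributes Iᵢ·(dᵢ/rᵢ)²; contributions add.
A: 54.5 × (0.581/2.40)² = 3.194 mGy/h
B: 16.1 × (0.840/5.50)² = 0.3755 mGy/h
C: 20.3 × (2.20/15.6)² = 0.4037 mGy/h
Total = 3.194 + 0.3755 + 0.4037 = 3.973 mGy/h.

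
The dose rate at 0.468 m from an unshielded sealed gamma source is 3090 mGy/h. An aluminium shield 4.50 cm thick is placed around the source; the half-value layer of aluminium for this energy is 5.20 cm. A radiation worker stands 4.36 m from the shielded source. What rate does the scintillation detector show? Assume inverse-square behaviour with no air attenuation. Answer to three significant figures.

19.5 mGy/h

Distance alone: 3090 × (0.468/4.36)² = 3090 × 0.01152 = 35.60 mGy/h.
Shield: 4.50/5.20 = 0.8654 half-value layers → attenuation 2^(−0.8654) = 0.5489.
Combined: 35.60 × 0.5489 = 19.54 mGy/h.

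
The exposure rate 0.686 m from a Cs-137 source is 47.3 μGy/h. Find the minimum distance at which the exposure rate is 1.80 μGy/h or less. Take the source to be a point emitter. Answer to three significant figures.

Applying the 1/r² law, d₂ = d₁·√(I₁/I₂).
I₁/I₂ = 47.3/1.80 = 26.28, so d₂ = 0.686 × √26.28 = 3.517 m.

3.52 m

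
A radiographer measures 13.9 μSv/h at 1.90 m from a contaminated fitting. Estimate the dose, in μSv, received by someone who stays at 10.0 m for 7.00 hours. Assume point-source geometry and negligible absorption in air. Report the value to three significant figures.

Since intensity falls as 1/r², rate at 10.0 m:
13.9 × (1.90/10.0)² = 13.9 × 0.03610 = 0.5018 μSv/h.
Dose = rate × time = 0.5018 μSv/h × 7.000 h = 3.513 μSv.

3.51 μSv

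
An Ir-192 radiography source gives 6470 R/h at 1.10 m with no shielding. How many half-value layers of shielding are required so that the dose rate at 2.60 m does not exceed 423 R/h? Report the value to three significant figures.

1.45 half-value layers

At 2.60 m, distance alone gives 6470 × (1.10/2.60)² = 6470 × 0.1790 = 1158 R/h.
Further attenuation needed: 1158/423 = 2.738.
n = log₂(2.738) = 1.453 half-value layers.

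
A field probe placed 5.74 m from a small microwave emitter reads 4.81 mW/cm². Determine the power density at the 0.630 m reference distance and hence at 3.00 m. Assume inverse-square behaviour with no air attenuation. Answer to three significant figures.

399 mW/cm²; 17.6 mW/cm²

By the inverse-square law,
At 0.630 m: 4.81 × (5.74/0.630)² = 4.81 × 83.01 = 399.3 mW/cm²
At 3.00 m: (0.630/3.00)² = 0.04410, so 399.3 × 0.04410 = 17.61 mW/cm².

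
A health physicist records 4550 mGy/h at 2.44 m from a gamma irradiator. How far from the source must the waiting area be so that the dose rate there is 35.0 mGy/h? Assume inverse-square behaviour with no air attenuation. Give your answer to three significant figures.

Since intensity falls as 1/r², d₂ = d₁·√(I₁/I₂).
I₁/I₂ = 4550/35.0 = 130.0, so d₂ = 2.44 × √130.0 = 27.82 m.

27.8 m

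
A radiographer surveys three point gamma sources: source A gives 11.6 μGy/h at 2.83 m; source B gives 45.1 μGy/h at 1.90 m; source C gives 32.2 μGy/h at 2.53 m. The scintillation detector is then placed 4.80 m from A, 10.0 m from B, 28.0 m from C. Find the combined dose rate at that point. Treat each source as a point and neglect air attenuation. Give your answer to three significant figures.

Each source contributes Iᵢ·(dᵢ/rᵢ)²; contributions add.
A: 11.6 × (2.83/4.80)² = 4.032 μGy/h
B: 45.1 × (1.90/10.0)² = 1.628 μGy/h
C: 32.2 × (2.53/28.0)² = 0.2629 μGy/h
Total = 4.032 + 1.628 + 0.2629 = 5.923 μGy/h.

5.92 μGy/h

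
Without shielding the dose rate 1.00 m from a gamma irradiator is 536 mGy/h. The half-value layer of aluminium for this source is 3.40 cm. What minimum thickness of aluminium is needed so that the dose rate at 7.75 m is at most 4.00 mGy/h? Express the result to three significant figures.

3.94 cm

At 7.75 m, distance alone gives 536 × (1.00/7.75)² = 536 × 0.01665 = 8.924 mGy/h.
Further attenuation needed: 8.924/4.00 = 2.231.
n = log₂(2.231) = 1.158 half-value layers.
Thickness = 1.158 × 3.40 cm = 3.937 cm.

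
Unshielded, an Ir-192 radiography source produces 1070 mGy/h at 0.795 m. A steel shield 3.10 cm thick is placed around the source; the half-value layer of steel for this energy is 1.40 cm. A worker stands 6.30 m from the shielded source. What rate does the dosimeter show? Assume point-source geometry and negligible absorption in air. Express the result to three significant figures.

Distance alone: 1070 × (0.795/6.30)² = 1070 × 0.01592 = 17.03 mGy/h.
Shield: 3.10/1.40 = 2.214 half-value layers → attenuation 2^(−2.214) = 0.2155.
Combined: 17.03 × 0.2155 = 3.670 mGy/h.

3.67 mGy/h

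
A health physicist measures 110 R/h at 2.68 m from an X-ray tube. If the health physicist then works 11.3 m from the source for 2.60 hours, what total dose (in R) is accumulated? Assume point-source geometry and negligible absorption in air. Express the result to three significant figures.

16.1 R

Applying the 1/r² law, rate at 11.3 m:
(2.68/11.3)² = 0.05625, so 110 × 0.05625 = 6.188 R/h.
Dose = rate × time = 6.188 R/h × 2.600 h = 16.09 R.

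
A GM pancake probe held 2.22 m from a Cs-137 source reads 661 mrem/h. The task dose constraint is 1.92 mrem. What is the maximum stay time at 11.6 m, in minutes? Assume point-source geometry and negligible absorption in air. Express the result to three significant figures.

4.76 min

Using I₁d₁² = I₂d₂², rate at 11.6 m:
(2.22/11.6)² = 0.03663, so 661 × 0.03663 = 24.21 mrem/h.
Stay time = 1.92 mrem ÷ 24.21 mrem/h = 0.07931 h = 4.759 min.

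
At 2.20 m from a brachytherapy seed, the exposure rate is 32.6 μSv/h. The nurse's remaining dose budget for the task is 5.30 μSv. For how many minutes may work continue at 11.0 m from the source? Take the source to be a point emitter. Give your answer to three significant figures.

Since intensity falls as 1/r², rate at 11.0 m:
32.6 × (2.20/11.0)² = 32.6 × 0.04000 = 1.304 μSv/h.
Stay time = 5.30 μSv ÷ 1.304 μSv/h = 4.064 h = 243.8 min.

244 min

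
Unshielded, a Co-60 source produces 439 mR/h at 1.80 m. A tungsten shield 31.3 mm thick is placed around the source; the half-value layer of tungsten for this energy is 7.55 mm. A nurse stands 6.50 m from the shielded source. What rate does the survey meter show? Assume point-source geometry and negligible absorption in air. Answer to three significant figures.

1.90 mR/h

Distance alone: (1.80/6.50)² = 0.07669, so 439 × 0.07669 = 33.67 mR/h.
Shield: 31.3/7.55 = 4.146 half-value layers → attenuation 2^(−4.146) = 0.05648.
Combined: 33.67 × 0.05648 = 1.902 mR/h.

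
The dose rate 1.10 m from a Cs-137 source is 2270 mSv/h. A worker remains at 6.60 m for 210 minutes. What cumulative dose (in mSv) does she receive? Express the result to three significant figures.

By the inverse-square law, rate at 6.60 m:
2270 × (1.10/6.60)² = 2270 × 0.02778 = 63.06 mSv/h.
Dose = rate × time = 63.06 mSv/h × 3.500 h = 220.7 mSv.

221 mSv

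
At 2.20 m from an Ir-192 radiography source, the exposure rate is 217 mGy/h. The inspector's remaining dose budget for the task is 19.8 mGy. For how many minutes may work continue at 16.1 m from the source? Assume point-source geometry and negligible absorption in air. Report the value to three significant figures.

Since intensity falls as 1/r², rate at 16.1 m:
(2.20/16.1)² = 0.01867, so 217 × 0.01867 = 4.051 mGy/h.
Stay time = 19.8 mGy ÷ 4.051 mGy/h = 4.888 h = 293.3 min.

293 min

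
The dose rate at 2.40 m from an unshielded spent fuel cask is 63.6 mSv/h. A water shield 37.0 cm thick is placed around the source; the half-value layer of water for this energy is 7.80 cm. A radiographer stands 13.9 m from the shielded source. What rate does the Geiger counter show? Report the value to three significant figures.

0.0708 mSv/h

Distance alone: 63.6 × (2.40/13.9)² = 63.6 × 0.02981 = 1.896 mSv/h.
Shield: 37.0/7.80 = 4.744 half-value layers → attenuation 2^(−4.744) = 0.03732.
Combined: 1.896 × 0.03732 = 0.07076 mSv/h.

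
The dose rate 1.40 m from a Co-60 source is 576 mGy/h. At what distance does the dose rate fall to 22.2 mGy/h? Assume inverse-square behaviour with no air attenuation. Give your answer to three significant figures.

7.13 m

Using I₁d₁² = I₂d₂², d₂ = d₁·√(I₁/I₂).
I₁/I₂ = 576/22.2 = 25.95, so d₂ = 1.40 × √25.95 = 7.132 m.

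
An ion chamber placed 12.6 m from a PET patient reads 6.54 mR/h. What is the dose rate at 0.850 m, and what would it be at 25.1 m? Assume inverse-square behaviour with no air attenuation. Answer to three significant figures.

1440 mR/h; 1.65 mR/h

By the inverse-square law,
At 0.850 m: 6.54 × (12.6/0.850)² = 6.54 × 219.7 = 1437 mR/h
At 25.1 m: (0.850/25.1)² = 0.001147, so 1437 × 0.001147 = 1.648 mR/h.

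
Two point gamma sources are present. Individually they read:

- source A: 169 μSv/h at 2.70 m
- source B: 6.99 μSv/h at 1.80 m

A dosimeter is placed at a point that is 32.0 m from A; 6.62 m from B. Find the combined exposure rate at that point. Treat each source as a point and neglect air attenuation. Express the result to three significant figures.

By superposition, sum each source's inverse-square contribution:
A: 169 × (2.70/32.0)² = 1.203 μSv/h
B: 6.99 × (1.80/6.62)² = 0.5168 μSv/h
Total = 1.203 + 0.5168 = 1.720 μSv/h.

1.72 μSv/h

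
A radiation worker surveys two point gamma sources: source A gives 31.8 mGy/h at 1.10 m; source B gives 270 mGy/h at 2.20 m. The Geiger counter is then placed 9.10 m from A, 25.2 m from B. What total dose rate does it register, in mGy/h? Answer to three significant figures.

2.52 mGy/h

By superposition, sum each source's inverse-square contribution:
A: 31.8 × (1.10/9.10)² = 0.4647 mGy/h
B: 270 × (2.20/25.2)² = 2.058 mGy/h
Total = 0.4647 + 2.058 = 2.523 mGy/h.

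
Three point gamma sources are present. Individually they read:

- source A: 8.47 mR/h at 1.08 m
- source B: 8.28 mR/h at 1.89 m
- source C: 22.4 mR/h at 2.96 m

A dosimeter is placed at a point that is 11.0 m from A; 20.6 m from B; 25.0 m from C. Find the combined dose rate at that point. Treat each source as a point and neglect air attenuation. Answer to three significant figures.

0.465 mR/h

By superposition, sum each source's inverse-square contribution:
A: 8.47 × (1.08/11.0)² = 0.08165 mR/h
B: 8.28 × (1.89/20.6)² = 0.06970 mR/h
C: 22.4 × (2.96/25.0)² = 0.3140 mR/h
Total = 0.08165 + 0.06970 + 0.3140 = 0.4653 mR/h.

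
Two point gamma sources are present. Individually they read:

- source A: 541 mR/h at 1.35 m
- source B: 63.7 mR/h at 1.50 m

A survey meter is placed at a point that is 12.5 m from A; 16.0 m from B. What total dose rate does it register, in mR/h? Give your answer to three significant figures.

6.87 mR/h

By superposition, sum each source's inverse-square contribution:
A: 541 × (1.35/12.5)² = 6.310 mR/h
B: 63.7 × (1.50/16.0)² = 0.5599 mR/h
Total = 6.310 + 0.5599 = 6.870 mR/h.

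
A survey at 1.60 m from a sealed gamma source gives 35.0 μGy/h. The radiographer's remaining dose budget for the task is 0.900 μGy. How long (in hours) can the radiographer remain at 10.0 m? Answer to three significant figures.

Intensity scales as (d₁/d₂)², so rate at 10.0 m:
(1.60/10.0)² = 0.02560, so 35.0 × 0.02560 = 0.8960 μGy/h.
Stay time = 0.900 μGy ÷ 0.8960 μGy/h = 1.004 h.

1.00 h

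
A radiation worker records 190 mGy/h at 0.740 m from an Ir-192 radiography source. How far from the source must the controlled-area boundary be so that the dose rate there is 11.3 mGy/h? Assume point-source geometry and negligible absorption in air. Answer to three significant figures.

3.03 m

Intensity scales as (d₁/d₂)², so d₂ = d₁·√(I₁/I₂).
I₁/I₂ = 190/11.3 = 16.81, so d₂ = 0.740 × √16.81 = 3.034 m.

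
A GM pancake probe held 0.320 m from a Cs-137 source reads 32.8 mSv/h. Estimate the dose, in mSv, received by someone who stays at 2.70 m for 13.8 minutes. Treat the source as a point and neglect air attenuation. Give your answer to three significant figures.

0.106 mSv

Intensity scales as (d₁/d₂)², so rate at 2.70 m:
(0.320/2.70)² = 0.01405, so 32.8 × 0.01405 = 0.4608 mSv/h.
Dose = rate × time = 0.4608 mSv/h × 0.2300 h = 0.1060 mSv.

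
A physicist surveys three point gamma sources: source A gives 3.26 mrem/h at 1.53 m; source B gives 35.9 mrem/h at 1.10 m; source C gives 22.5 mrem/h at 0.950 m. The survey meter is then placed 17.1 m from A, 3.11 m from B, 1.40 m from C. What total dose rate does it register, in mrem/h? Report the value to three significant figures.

14.9 mrem/h

Each source contributes Iᵢ·(dᵢ/rᵢ)²; contributions add.
A: 3.26 × (1.53/17.1)² = 0.02610 mrem/h
B: 35.9 × (1.10/3.11)² = 4.491 mrem/h
C: 22.5 × (0.950/1.40)² = 10.36 mrem/h
Total = 0.02610 + 4.491 + 10.36 = 14.88 mrem/h.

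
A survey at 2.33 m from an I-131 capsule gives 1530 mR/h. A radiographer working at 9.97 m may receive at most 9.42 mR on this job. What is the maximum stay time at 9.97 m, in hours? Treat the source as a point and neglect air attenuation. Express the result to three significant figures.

0.113 h

Since intensity falls as 1/r², rate at 9.97 m:
1530 × (2.33/9.97)² = 1530 × 0.05462 = 83.57 mR/h.
Stay time = 9.42 mR ÷ 83.57 mR/h = 0.1127 h.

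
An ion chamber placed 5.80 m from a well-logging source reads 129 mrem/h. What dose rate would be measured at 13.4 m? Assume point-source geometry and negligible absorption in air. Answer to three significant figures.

24.2 mrem/h

Since intensity falls as 1/r², scaling from 5.80 m to 13.4 m:
129 × (5.80/13.4)² = 129 × 0.1873 = 24.16 mrem/h.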